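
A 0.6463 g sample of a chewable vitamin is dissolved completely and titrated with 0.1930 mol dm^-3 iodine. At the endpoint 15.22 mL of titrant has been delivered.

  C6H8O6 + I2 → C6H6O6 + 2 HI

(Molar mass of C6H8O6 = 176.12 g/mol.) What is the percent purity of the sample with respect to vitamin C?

80.05 %

n(I2) = 0.01522 L × 0.1930 mol/L = 2.937 × 10^-3 mol
n(C6H8O6) = 2.937 × 10^-3 mol (1:1 ratio)
mass of C6H8O6 = 2.937 × 10^-3 × 176.12 g/mol = 0.5173 g
% C6H8O6 = 0.5173 / 0.6463 × 100 = 80.05 %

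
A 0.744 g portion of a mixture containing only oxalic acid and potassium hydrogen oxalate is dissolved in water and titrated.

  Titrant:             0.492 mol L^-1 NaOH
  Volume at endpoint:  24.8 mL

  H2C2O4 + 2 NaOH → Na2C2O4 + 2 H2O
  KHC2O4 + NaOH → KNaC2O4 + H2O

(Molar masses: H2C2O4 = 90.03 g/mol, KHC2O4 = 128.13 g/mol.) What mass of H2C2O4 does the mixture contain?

0.444 g

n(NaOH) = 0.0248 × 0.492 = 0.0122 mol
Let x = n(H2C2O4), y = n(KHC2O4).
Titrant: 2x + 1y = 0.0122;  mass: 90.03x + 128.13y = 0.744
Solving, x = 4.93 × 10^-3 mol, y = 2.34 × 10^-3 mol
mass of H2C2O4 = 4.93 × 10^-3 × 90.03 = 0.444 g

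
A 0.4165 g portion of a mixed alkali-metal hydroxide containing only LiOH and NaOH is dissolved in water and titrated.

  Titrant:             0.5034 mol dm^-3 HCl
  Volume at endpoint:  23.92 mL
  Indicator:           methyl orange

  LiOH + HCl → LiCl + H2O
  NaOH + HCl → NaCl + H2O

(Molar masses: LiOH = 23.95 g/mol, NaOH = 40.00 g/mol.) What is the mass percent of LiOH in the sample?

23.34 %

n(HCl) = 0.02392 × 0.5034 = 0.01204 mol
Let x = n(LiOH), y = n(NaOH).
Titrant: 1x + 1y = 0.01204;  mass: 23.95x + 40.00y = 0.4165
Solving, x = 4.059 × 10^-3 mol, y = 7.982 × 10^-3 mol
mass of LiOH = 4.059 × 10^-3 × 23.95 = 0.09722 g
% LiOH = 0.09722 / 0.4165 × 100 = 23.34 %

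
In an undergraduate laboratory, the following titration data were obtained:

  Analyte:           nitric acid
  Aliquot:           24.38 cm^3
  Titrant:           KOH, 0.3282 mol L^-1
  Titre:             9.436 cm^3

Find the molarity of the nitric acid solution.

0.1270 mol/L

HNO3 + KOH → KNO3 + H2O
n(KOH) = 0.009436 L × 0.3282 mol/L = 3.097 × 10^-3 mol
n(HNO3) = 3.097 × 10^-3 mol (1:1 mole ratio)
[HNO3] = 3.097 × 10^-3 mol / 0.02438 L = 0.1270 mol/L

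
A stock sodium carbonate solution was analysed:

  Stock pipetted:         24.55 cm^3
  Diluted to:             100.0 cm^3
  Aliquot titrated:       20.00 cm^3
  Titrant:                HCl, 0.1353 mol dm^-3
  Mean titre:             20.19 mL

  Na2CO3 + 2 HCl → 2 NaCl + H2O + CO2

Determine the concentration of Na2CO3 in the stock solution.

n(HCl) = 0.02019 × 0.1353 = 2.732 × 10^-3 mol
From the 1:2 ratio, n(Na2CO3) in the aliquot = 1/2 × 2.732 × 10^-3 = 1.366 × 10^-3 mol
[Na2CO3]_dilute = 1.366 × 10^-3 / 0.02000 = 0.06829 mol/L
Dilution factor = 100.0 / 24.55 = 4.073
[Na2CO3]_stock = 0.06829 × 4.073 = 0.2782 mol/L

0.2782 mol/L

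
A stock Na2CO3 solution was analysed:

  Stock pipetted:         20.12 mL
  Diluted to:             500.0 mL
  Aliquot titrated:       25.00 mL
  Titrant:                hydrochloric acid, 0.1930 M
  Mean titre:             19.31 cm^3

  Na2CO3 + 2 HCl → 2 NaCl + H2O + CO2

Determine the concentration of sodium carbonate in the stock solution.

1.852 M

n(HCl) = 0.01931 × 0.1930 = 3.727 × 10^-3 mol
From the 1:2 ratio, n(Na2CO3) in the aliquot = 1/2 × 3.727 × 10^-3 = 1.863 × 10^-3 mol
[Na2CO3]_dilute = 1.863 × 10^-3 / 0.02500 = 0.07454 mol/L
Dilution factor = 500.0 / 20.12 = 24.85
[Na2CO3]_stock = 0.07454 × 24.85 = 1.852 mol/L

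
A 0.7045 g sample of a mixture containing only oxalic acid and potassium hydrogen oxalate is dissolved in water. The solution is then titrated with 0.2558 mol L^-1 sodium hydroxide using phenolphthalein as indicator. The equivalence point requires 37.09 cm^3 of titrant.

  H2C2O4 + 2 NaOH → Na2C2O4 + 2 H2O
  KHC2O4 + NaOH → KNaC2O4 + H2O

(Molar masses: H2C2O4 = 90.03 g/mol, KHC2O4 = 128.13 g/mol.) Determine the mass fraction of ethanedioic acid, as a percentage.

n(NaOH) = 0.03709 × 0.2558 = 9.488 × 10^-3 mol
Let x = n(H2C2O4), y = n(KHC2O4).
Titrant: 2x + 1y = 9.488 × 10^-3;  mass: 90.03x + 128.13y = 0.7045
Solving, x = 3.075 × 10^-3 mol, y = 3.338 × 10^-3 mol
mass of H2C2O4 = 3.075 × 10^-3 × 90.03 = 0.2768 g
% H2C2O4 = 0.2768 / 0.7045 × 100 = 39.30 %

39.30 %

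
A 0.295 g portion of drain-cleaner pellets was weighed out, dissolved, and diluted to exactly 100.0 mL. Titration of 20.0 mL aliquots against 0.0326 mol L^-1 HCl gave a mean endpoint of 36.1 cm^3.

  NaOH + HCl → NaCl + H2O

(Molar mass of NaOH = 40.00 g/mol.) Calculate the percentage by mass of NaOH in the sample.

n(HCl) per titration = 0.0361 × 0.0326 = 1.18 × 10^-3 mol
n(NaOH) in each aliquot = 1.18 × 10^-3 mol (1:1 ratio)
n(NaOH) in the whole flask = 1.18 × 10^-3 × 100.0/20.0 = 5.88 × 10^-3 mol
mass of NaOH = 5.88 × 10^-3 × 40.00 = 0.235 g
% NaOH = 0.235 / 0.295 × 100 = 79.8 %

79.8 %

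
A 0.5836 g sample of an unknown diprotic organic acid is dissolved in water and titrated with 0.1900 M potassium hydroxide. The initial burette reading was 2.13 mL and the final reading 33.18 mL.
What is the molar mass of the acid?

197.8 g/mol

n(KOH) = 0.03105 L × 0.1900 mol/L = 5.899 × 10^-3 mol
From the 1:2 ratio, n(H2A) = 1/2 × 5.899 × 10^-3 = 2.950 × 10^-3 mol
M = m / n = 0.5836 g / 2.950 × 10^-3 mol = 197.8 g/mol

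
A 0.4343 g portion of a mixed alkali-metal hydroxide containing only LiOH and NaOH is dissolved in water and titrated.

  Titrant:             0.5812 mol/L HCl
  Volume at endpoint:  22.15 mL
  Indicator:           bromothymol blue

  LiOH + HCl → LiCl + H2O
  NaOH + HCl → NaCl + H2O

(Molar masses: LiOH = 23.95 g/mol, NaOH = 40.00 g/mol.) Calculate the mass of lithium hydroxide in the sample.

n(HCl) = 0.02215 × 0.5812 = 0.01287 mol
Let x = n(LiOH), y = n(NaOH).
Titrant: 1x + 1y = 0.01287;  mass: 23.95x + 40.00y = 0.4343
Solving, x = 5.024 × 10^-3 mol, y = 7.849 × 10^-3 mol
mass of LiOH = 5.024 × 10^-3 × 23.95 = 0.1203 g

0.1203 g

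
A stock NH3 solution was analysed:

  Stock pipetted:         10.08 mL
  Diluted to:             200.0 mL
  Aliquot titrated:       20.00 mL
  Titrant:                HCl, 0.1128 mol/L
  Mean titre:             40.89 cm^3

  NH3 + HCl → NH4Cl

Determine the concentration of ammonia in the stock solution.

4.576 mol/L

n(HCl) = 0.04089 × 0.1128 = 4.612 × 10^-3 mol
n(NH3) in the aliquot = 4.612 × 10^-3 mol (1:1 ratio)
[NH3]_dilute = 4.612 × 10^-3 / 0.02000 = 0.2306 mol/L
Dilution factor = 200.0 / 10.08 = 19.84
[NH3]_stock = 0.2306 × 19.84 = 4.576 mol/L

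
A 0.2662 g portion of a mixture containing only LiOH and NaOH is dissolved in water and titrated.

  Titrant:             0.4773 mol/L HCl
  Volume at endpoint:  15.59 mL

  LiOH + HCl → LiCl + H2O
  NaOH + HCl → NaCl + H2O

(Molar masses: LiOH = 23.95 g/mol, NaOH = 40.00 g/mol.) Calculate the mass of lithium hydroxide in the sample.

0.04692 g

n(HCl) = 0.01559 × 0.4773 = 7.441 × 10^-3 mol
Let x = n(LiOH), y = n(NaOH).
Titrant: 1x + 1y = 7.441 × 10^-3;  mass: 23.95x + 40.00y = 0.2662
Solving, x = 1.959 × 10^-3 mol, y = 5.482 × 10^-3 mol
mass of LiOH = 1.959 × 10^-3 × 23.95 = 0.04692 g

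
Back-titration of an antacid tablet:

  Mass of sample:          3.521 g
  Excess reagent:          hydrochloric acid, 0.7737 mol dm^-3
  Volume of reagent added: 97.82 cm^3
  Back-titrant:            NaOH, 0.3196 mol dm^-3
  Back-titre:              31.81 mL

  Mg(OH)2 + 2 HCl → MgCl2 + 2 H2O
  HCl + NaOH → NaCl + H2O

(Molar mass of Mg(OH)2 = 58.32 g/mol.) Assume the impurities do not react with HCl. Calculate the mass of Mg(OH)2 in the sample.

n(HCl) added = 0.09782 × 0.7737 = 0.07568 mol
n(NaOH) used in back-titration = 0.03181 × 0.3196 = 0.01017 mol
n(HCl) left over = 0.01017 mol (1:1 ratio)
n(HCl) consumed by analyte = 0.07568 − 0.01017 = 0.06552 mol
From the 1:2 ratio, n(Mg(OH)2) = 1/2 × 0.06552 = 0.03276 mol
mass of Mg(OH)2 = 0.03276 × 58.32 = 1.910 g

1.910 g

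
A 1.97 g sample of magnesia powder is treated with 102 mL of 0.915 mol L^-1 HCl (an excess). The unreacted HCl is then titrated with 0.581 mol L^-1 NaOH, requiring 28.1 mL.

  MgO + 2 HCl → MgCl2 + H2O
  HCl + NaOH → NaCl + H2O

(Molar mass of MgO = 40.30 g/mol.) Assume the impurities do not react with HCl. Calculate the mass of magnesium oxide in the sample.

1.55 g

n(HCl) added = 0.102 × 0.915 = 0.0933 mol
n(NaOH) used in back-titration = 0.0281 × 0.581 = 0.0163 mol
n(HCl) left over = 0.0163 mol (1:1 ratio)
n(HCl) consumed by analyte = 0.0933 − 0.0163 = 0.0770 mol
From the 1:2 ratio, n(MgO) = 1/2 × 0.0770 = 0.0385 mol
mass of MgO = 0.0385 × 40.30 = 1.55 g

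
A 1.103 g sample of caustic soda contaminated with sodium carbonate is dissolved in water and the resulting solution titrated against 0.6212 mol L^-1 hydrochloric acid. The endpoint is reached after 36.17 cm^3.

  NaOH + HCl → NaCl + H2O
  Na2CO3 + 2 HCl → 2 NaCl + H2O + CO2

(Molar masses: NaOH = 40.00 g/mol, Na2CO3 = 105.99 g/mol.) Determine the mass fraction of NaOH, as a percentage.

n(HCl) = 0.03617 × 0.6212 = 0.02247 mol
Let x = n(NaOH), y = n(Na2CO3).
Titrant: 1x + 2y = 0.02247;  mass: 40.00x + 105.99y = 1.103
Solving, x = 6.751 × 10^-3 mol, y = 7.859 × 10^-3 mol
mass of NaOH = 6.751 × 10^-3 × 40.00 = 0.2701 g
% NaOH = 0.2701 / 1.103 × 100 = 24.48 %

24.48 %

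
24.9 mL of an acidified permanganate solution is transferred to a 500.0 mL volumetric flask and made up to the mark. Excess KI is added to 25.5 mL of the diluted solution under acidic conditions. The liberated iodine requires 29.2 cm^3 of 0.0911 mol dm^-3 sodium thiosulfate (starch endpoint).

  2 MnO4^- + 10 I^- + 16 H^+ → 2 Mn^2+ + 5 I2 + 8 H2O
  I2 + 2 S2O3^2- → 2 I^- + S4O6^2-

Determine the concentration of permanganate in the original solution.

0.419 mol/L

n(S2O3^2-) = 0.0292 × 0.0911 = 2.66 × 10^-3 mol
n(I2) = n(S2O3^2-)/2 = 1.33 × 10^-3 mol
From the 2:5 ratio, n(MnO4^-) in the aliquot = 2/5 × 1.33 × 10^-3 = 5.32 × 10^-4 mol
[MnO4^-]_dilute = 5.32 × 10^-4 / 0.0255 = 0.0209 mol/L
[MnO4^-]_original = 0.0209 × 500.0/24.9 = 0.419 mol/L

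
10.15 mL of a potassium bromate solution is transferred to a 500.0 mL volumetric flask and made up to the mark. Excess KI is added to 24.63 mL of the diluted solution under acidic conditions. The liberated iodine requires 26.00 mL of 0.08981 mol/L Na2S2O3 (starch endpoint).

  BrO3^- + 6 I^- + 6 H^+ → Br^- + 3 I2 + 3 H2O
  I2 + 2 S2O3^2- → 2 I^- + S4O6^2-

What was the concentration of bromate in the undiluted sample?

n(S2O3^2-) = 0.02600 × 0.08981 = 2.335 × 10^-3 mol
n(I2) = n(S2O3^2-)/2 = 1.168 × 10^-3 mol
From the 1:3 ratio, n(BrO3^-) in the aliquot = 1/3 × 1.168 × 10^-3 = 3.892 × 10^-4 mol
[BrO3^-]_dilute = 3.892 × 10^-4 / 0.02463 = 0.01580 mol/L
[BrO3^-]_original = 0.01580 × 500.0/10.15 = 0.7784 mol/L

0.7784 mol/L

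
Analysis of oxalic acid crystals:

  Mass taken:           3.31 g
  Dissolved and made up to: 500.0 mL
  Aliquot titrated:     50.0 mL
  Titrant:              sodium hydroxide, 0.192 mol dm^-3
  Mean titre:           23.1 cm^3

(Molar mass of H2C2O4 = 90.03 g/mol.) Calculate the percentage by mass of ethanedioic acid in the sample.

60.3 %

H2C2O4 + 2 NaOH → Na2C2O4 + 2 H2O
n(NaOH) per titration = 0.0231 × 0.192 = 4.44 × 10^-3 mol
From the 1:2 ratio, n(H2C2O4) in each aliquot = 1/2 × 4.44 × 10^-3 = 2.22 × 10^-3 mol
n(H2C2O4) in the whole flask = 2.22 × 10^-3 × 500.0/50.0 = 0.0222 mol
mass of H2C2O4 = 0.0222 × 90.03 = 2.00 g
% H2C2O4 = 2.00 / 3.31 × 100 = 60.3 %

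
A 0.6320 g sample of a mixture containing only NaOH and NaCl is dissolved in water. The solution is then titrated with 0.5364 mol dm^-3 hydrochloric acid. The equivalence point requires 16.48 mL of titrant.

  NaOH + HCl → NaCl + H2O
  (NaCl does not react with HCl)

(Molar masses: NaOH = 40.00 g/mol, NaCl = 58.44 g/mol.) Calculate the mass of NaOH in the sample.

0.3536 g

n(HCl) = 0.01648 × 0.5364 = 8.840 × 10^-3 mol
Let x = n(NaOH), y = n(NaCl).
Titrant: 1x = 8.840 × 10^-3;  mass: 40.00x + 58.44y = 0.6320
Solving, x = 8.840 × 10^-3 mol, y = 4.764 × 10^-3 mol
mass of NaOH = 8.840 × 10^-3 × 40.00 = 0.3536 g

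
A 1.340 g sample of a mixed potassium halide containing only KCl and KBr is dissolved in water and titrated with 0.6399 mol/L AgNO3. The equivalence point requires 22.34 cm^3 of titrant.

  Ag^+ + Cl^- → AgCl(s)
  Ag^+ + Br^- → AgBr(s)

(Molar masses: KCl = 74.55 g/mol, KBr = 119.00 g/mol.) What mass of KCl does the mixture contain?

0.6057 g

n(AgNO3) = 0.02234 × 0.6399 = 0.01430 mol
Let x = n(KCl), y = n(KBr).
Titrant: 1x + 1y = 0.01430;  mass: 74.55x + 119.00y = 1.340
Solving, x = 8.125 × 10^-3 mol, y = 6.171 × 10^-3 mol
mass of KCl = 8.125 × 10^-3 × 74.55 = 0.6057 g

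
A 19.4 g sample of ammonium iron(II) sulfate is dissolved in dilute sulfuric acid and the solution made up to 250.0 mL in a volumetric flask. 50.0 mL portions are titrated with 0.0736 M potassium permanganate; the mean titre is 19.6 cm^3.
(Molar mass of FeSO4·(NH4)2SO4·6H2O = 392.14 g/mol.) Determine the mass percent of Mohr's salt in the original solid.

MnO4^- + 5 Fe^2+ + 8 H^+ → Mn^2+ + 5 Fe^3+ + 4 H2O
n(KMnO4) per titration = 0.0196 × 0.0736 = 1.44 × 10^-3 mol
From the 5:1 ratio, n(FeSO4·(NH4)2SO4·6H2O) in each aliquot = 5/1 × 1.44 × 10^-3 = 7.21 × 10^-3 mol
n(FeSO4·(NH4)2SO4·6H2O) in the whole flask = 7.21 × 10^-3 × 250.0/50.0 = 0.0361 mol
mass of FeSO4·(NH4)2SO4·6H2O = 0.0361 × 392.14 = 14.1 g
% FeSO4·(NH4)2SO4·6H2O = 14.1 / 19.4 × 100 = 72.9 %

72.9 %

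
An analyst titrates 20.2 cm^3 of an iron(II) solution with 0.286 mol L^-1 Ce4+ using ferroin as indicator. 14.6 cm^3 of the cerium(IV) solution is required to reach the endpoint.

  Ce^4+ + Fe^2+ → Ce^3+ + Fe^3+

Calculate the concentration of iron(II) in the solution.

n(Ce4+) = 0.0146 L × 0.286 mol/L = 4.18 × 10^-3 mol
n(Fe2+) = 4.18 × 10^-3 mol (1:1 mole ratio)
[Fe2+] = 4.18 × 10^-3 mol / 0.0202 L = 0.207 mol/L

0.207 mol/L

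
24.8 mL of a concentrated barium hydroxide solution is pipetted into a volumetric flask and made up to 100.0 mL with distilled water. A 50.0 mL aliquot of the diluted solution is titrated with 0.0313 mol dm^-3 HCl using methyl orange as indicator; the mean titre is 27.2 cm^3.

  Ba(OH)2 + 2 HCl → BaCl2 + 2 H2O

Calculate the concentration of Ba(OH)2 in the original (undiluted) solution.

0.0343 mol/L

n(HCl) = 0.0272 × 0.0313 = 8.51 × 10^-4 mol
From the 1:2 ratio, n(Ba(OH)2) in the aliquot = 1/2 × 8.51 × 10^-4 = 4.26 × 10^-4 mol
[Ba(OH)2]_dilute = 4.26 × 10^-4 / 0.0500 = 0.00851 mol/L
Dilution factor = 100.0 / 24.8 = 4.032
[Ba(OH)2]_stock = 0.00851 × 4.032 = 0.0343 mol/L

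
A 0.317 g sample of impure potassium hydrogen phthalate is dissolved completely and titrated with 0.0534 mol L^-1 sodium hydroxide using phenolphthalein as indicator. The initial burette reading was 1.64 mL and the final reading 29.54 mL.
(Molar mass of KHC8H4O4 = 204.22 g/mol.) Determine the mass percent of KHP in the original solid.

KHC8H4O4 + NaOH → KNaC8H4O4 + H2O
n(NaOH) = 0.0279 L × 0.0534 mol/L = 1.49 × 10^-3 mol
n(KHC8H4O4) = 1.49 × 10^-3 mol (1:1 ratio)
mass of KHC8H4O4 = 1.49 × 10^-3 × 204.22 g/mol = 0.304 g
% KHC8H4O4 = 0.304 / 0.317 × 100 = 96.0 %

96.0 %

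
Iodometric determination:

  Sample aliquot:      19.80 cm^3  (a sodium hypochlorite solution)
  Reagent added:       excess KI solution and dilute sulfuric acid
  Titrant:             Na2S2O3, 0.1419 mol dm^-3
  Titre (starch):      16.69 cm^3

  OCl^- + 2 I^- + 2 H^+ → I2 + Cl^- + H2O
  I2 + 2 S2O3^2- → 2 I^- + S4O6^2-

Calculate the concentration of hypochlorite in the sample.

n(S2O3^2-) = 0.01669 × 0.1419 = 2.368 × 10^-3 mol
n(I2) = n(S2O3^2-)/2 = 1.184 × 10^-3 mol
n(OCl^-) in the aliquot = 1.184 × 10^-3 mol (1:1 ratio)
[OCl^-] = 1.184 × 10^-3 / 0.01980 = 0.05981 mol/L

0.05981 mol/L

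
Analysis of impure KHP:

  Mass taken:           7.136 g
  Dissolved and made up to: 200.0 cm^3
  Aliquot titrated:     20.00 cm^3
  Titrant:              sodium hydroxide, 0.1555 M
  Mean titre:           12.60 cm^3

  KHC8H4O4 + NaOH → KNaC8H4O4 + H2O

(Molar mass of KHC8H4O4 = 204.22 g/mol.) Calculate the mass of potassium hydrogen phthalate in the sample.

4.001 g

n(NaOH) per titration = 0.01260 × 0.1555 = 1.959 × 10^-3 mol
n(KHC8H4O4) in each aliquot = 1.959 × 10^-3 mol (1:1 ratio)
n(KHC8H4O4) in the whole flask = 1.959 × 10^-3 × 200.0/20.00 = 0.01959 mol
mass of KHC8H4O4 = 0.01959 × 204.22 = 4.001 g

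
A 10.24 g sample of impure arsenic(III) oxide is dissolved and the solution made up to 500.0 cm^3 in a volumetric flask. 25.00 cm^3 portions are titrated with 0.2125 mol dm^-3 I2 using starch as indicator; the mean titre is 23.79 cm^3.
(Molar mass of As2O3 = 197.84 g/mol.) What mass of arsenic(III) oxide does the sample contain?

10.00 g

As2O3 + 2 I2 + 2 H2O → As2O5 + 4 HI
n(I2) per titration = 0.02379 × 0.2125 = 5.055 × 10^-3 mol
From the 1:2 ratio, n(As2O3) in each aliquot = 1/2 × 5.055 × 10^-3 = 2.528 × 10^-3 mol
n(As2O3) in the whole flask = 2.528 × 10^-3 × 500.0/25.00 = 0.05055 mol
mass of As2O3 = 0.05055 × 197.84 = 10.00 g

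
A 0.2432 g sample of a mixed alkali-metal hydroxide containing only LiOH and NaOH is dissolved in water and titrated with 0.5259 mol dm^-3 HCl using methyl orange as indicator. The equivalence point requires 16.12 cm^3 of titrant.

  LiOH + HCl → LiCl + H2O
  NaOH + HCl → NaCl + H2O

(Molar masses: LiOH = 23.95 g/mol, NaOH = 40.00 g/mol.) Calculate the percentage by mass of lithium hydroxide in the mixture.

58.84 %

n(HCl) = 0.01612 × 0.5259 = 8.478 × 10^-3 mol
Let x = n(LiOH), y = n(NaOH).
Titrant: 1x + 1y = 8.478 × 10^-3;  mass: 23.95x + 40.00y = 0.2432
Solving, x = 5.975 × 10^-3 mol, y = 2.502 × 10^-3 mol
mass of LiOH = 5.975 × 10^-3 × 23.95 = 0.1431 g
% LiOH = 0.1431 / 0.2432 × 100 = 58.84 %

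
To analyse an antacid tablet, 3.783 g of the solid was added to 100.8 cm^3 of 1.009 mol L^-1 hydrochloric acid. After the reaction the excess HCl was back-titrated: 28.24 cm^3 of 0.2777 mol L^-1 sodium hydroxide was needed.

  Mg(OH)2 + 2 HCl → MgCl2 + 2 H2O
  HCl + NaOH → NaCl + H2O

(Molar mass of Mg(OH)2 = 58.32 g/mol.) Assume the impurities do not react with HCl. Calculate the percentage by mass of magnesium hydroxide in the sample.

72.35 %

n(HCl) added = 0.1008 × 1.009 = 0.1017 mol
n(NaOH) used in back-titration = 0.02824 × 0.2777 = 7.842 × 10^-3 mol
n(HCl) left over = 7.842 × 10^-3 mol (1:1 ratio)
n(HCl) consumed by analyte = 0.1017 − 7.842 × 10^-3 = 0.09386 mol
From the 1:2 ratio, n(Mg(OH)2) = 1/2 × 0.09386 = 0.04693 mol
mass of Mg(OH)2 = 0.04693 × 58.32 = 2.737 g
% Mg(OH)2 = 2.737 / 3.783 × 100 = 72.35 %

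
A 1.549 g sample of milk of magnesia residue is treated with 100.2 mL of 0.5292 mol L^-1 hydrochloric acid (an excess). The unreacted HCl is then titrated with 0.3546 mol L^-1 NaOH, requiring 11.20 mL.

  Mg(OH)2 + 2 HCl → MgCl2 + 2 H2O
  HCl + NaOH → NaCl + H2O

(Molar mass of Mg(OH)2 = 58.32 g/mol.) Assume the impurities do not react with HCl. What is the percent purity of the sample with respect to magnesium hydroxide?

n(HCl) added = 0.1002 × 0.5292 = 0.05303 mol
n(NaOH) used in back-titration = 0.01120 × 0.3546 = 3.972 × 10^-3 mol
n(HCl) left over = 3.972 × 10^-3 mol (1:1 ratio)
n(HCl) consumed by analyte = 0.05303 − 3.972 × 10^-3 = 0.04905 mol
From the 1:2 ratio, n(Mg(OH)2) = 1/2 × 0.04905 = 0.02453 mol
mass of Mg(OH)2 = 0.02453 × 58.32 = 1.430 g
% Mg(OH)2 = 1.430 / 1.549 × 100 = 92.34 %

92.34 %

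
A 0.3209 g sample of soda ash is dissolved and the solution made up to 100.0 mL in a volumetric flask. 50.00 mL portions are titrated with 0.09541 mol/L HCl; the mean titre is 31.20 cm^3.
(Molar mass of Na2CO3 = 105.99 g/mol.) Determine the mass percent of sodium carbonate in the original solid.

98.32 %

Na2CO3 + 2 HCl → 2 NaCl + H2O + CO2
n(HCl) per titration = 0.03120 × 0.09541 = 2.977 × 10^-3 mol
From the 1:2 ratio, n(Na2CO3) in each aliquot = 1/2 × 2.977 × 10^-3 = 1.488 × 10^-3 mol
n(Na2CO3) in the whole flask = 1.488 × 10^-3 × 100.0/50.00 = 2.977 × 10^-3 mol
mass of Na2CO3 = 2.977 × 10^-3 × 105.99 = 0.3155 g
% Na2CO3 = 0.3155 / 0.3209 × 100 = 98.32 %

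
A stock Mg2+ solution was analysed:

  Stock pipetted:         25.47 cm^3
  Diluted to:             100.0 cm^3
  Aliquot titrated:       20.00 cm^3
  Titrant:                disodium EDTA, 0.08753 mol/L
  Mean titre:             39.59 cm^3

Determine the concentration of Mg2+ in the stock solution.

Mg^2+ + EDTA^4- → [Mg(EDTA)]^2-
n(EDTA) = 0.03959 × 0.08753 = 3.465 × 10^-3 mol
n(Mg2+) in the aliquot = 3.465 × 10^-3 mol (1:1 ratio)
[Mg2+]_dilute = 3.465 × 10^-3 / 0.02000 = 0.1733 mol/L
Dilution factor = 100.0 / 25.47 = 3.926
[Mg2+]_stock = 0.1733 × 3.926 = 0.6803 mol/L

0.6803 mol/L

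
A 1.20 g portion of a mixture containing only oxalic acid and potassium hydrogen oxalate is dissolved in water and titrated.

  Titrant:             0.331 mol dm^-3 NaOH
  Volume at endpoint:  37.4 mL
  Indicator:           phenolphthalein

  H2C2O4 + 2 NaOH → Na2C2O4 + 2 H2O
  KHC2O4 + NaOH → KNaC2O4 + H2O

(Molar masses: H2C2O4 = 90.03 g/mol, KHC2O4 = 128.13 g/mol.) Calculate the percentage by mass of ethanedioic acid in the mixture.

17.4 %

n(NaOH) = 0.0374 × 0.331 = 0.0124 mol
Let x = n(H2C2O4), y = n(KHC2O4).
Titrant: 2x + 1y = 0.0124;  mass: 90.03x + 128.13y = 1.20
Solving, x = 2.32 × 10^-3 mol, y = 7.73 × 10^-3 mol
mass of H2C2O4 = 2.32 × 10^-3 × 90.03 = 0.209 g
% H2C2O4 = 0.209 / 1.20 × 100 = 17.4 %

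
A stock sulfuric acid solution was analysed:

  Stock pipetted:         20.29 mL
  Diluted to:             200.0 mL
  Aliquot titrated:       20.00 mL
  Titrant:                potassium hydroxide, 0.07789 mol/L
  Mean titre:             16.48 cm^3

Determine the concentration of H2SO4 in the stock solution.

H2SO4 + 2 KOH → K2SO4 + 2 H2O
n(KOH) = 0.01648 × 0.07789 = 1.284 × 10^-3 mol
From the 1:2 ratio, n(H2SO4) in the aliquot = 1/2 × 1.284 × 10^-3 = 6.418 × 10^-4 mol
[H2SO4]_dilute = 6.418 × 10^-4 / 0.02000 = 0.03209 mol/L
Dilution factor = 200.0 / 20.29 = 9.857
[H2SO4]_stock = 0.03209 × 9.857 = 0.3163 mol/L

0.3163 mol/L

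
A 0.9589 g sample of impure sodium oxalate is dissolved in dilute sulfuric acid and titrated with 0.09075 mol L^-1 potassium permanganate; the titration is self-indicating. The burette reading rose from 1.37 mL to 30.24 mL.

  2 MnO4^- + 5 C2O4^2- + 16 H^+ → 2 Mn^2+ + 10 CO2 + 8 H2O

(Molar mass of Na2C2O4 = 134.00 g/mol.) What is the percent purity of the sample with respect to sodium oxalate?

n(KMnO4) = 0.02887 L × 0.09075 mol/L = 2.620 × 10^-3 mol
From the 5:2 ratio, n(Na2C2O4) = 5/2 × 2.620 × 10^-3 = 6.550 × 10^-3 mol
mass of Na2C2O4 = 6.550 × 10^-3 × 134.00 g/mol = 0.8777 g
% Na2C2O4 = 0.8777 / 0.9589 × 100 = 91.53 %

91.53 %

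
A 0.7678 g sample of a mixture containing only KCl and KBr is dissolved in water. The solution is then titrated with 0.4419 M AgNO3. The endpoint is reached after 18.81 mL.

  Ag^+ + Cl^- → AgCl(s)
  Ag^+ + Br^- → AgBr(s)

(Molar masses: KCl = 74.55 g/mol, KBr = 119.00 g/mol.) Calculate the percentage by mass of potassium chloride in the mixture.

48.35 %

n(AgNO3) = 0.01881 × 0.4419 = 8.312 × 10^-3 mol
Let x = n(KCl), y = n(KBr).
Titrant: 1x + 1y = 8.312 × 10^-3;  mass: 74.55x + 119.00y = 0.7678
Solving, x = 4.980 × 10^-3 mol, y = 3.333 × 10^-3 mol
mass of KCl = 4.980 × 10^-3 × 74.55 = 0.3712 g
% KCl = 0.3712 / 0.7678 × 100 = 48.35 %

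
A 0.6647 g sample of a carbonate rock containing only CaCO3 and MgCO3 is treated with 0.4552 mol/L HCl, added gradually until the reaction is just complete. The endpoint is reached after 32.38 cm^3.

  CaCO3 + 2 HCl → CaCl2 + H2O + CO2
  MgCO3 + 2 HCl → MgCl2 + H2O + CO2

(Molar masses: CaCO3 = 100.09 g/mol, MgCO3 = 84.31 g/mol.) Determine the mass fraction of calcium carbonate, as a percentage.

41.38 %

n(HCl) = 0.03238 × 0.4552 = 0.01474 mol
Let x = n(CaCO3), y = n(MgCO3).
Titrant: 2x + 2y = 0.01474;  mass: 100.09x + 84.31y = 0.6647
Solving, x = 2.748 × 10^-3 mol, y = 4.622 × 10^-3 mol
mass of CaCO3 = 2.748 × 10^-3 × 100.09 = 0.2750 g
% CaCO3 = 0.2750 / 0.6647 × 100 = 41.38 %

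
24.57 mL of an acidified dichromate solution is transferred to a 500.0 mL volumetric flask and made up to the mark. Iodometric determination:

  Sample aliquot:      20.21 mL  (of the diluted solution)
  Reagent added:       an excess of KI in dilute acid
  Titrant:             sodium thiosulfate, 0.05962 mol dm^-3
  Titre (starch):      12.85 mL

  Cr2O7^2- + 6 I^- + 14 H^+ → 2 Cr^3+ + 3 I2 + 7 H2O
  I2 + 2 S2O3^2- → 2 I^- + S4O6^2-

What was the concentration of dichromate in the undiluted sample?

0.1286 mol/L

n(S2O3^2-) = 0.01285 × 0.05962 = 7.661 × 10^-4 mol
n(I2) = n(S2O3^2-)/2 = 3.831 × 10^-4 mol
From the 1:3 ratio, n(Cr2O7^2-) in the aliquot = 1/3 × 3.831 × 10^-4 = 1.277 × 10^-4 mol
[Cr2O7^2-]_dilute = 1.277 × 10^-4 / 0.02021 = 0.006318 mol/L
[Cr2O7^2-]_original = 0.006318 × 500.0/24.57 = 0.1286 mol/L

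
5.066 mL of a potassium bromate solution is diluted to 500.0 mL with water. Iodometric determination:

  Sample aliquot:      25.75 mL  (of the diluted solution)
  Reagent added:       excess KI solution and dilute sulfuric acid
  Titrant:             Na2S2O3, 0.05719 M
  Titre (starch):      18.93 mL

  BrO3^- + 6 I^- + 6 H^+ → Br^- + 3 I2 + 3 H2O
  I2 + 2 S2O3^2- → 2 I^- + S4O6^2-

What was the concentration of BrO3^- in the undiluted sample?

0.6916 M

n(S2O3^2-) = 0.01893 × 0.05719 = 1.083 × 10^-3 mol
n(I2) = n(S2O3^2-)/2 = 5.413 × 10^-4 mol
From the 1:3 ratio, n(BrO3^-) in the aliquot = 1/3 × 5.413 × 10^-4 = 1.804 × 10^-4 mol
[BrO3^-]_dilute = 1.804 × 10^-4 / 0.02575 = 0.007007 mol/L
[BrO3^-]_original = 0.007007 × 500.0/5.066 = 0.6916 mol/L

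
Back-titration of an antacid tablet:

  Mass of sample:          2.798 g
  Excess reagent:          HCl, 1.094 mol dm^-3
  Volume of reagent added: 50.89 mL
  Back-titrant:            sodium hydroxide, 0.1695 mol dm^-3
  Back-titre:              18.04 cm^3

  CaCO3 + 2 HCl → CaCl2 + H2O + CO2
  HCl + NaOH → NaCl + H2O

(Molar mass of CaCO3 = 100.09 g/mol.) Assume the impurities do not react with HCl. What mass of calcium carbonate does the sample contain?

2.633 g

n(HCl) added = 0.05089 × 1.094 = 0.05567 mol
n(NaOH) used in back-titration = 0.01804 × 0.1695 = 3.058 × 10^-3 mol
n(HCl) left over = 3.058 × 10^-3 mol (1:1 ratio)
n(HCl) consumed by analyte = 0.05567 − 3.058 × 10^-3 = 0.05262 mol
From the 1:2 ratio, n(CaCO3) = 1/2 × 0.05262 = 0.02631 mol
mass of CaCO3 = 0.02631 × 100.09 = 2.633 g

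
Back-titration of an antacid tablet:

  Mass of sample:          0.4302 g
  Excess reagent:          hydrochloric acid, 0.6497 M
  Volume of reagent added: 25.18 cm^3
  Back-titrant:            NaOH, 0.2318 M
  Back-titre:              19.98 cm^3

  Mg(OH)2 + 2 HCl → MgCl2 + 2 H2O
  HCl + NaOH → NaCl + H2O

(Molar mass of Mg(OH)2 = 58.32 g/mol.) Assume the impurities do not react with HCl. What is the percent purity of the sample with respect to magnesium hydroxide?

n(HCl) added = 0.02518 × 0.6497 = 0.01636 mol
n(NaOH) used in back-titration = 0.01998 × 0.2318 = 4.631 × 10^-3 mol
n(HCl) left over = 4.631 × 10^-3 mol (1:1 ratio)
n(HCl) consumed by analyte = 0.01636 − 4.631 × 10^-3 = 0.01173 mol
From the 1:2 ratio, n(Mg(OH)2) = 1/2 × 0.01173 = 5.864 × 10^-3 mol
mass of Mg(OH)2 = 5.864 × 10^-3 × 58.32 = 0.3420 g
% Mg(OH)2 = 0.3420 / 0.4302 × 100 = 79.50 %

79.50 %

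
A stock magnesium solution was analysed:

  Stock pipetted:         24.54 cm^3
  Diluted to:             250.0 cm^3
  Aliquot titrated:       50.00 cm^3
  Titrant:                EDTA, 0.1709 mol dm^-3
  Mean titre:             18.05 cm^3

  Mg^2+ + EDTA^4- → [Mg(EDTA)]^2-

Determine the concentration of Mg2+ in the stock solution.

n(EDTA) = 0.01805 × 0.1709 = 3.085 × 10^-3 mol
n(Mg2+) in the aliquot = 3.085 × 10^-3 mol (1:1 ratio)
[Mg2+]_dilute = 3.085 × 10^-3 / 0.05000 = 0.06169 mol/L
Dilution factor = 250.0 / 24.54 = 10.19
[Mg2+]_stock = 0.06169 × 10.19 = 0.6285 mol/L

0.6285 mol/L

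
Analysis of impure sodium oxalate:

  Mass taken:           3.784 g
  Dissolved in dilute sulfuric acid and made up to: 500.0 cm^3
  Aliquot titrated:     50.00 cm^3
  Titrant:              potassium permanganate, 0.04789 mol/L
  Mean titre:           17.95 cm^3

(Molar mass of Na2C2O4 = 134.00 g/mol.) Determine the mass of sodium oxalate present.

2.880 g

2 MnO4^- + 5 C2O4^2- + 16 H^+ → 2 Mn^2+ + 10 CO2 + 8 H2O
n(KMnO4) per titration = 0.01795 × 0.04789 = 8.596 × 10^-4 mol
From the 5:2 ratio, n(Na2C2O4) in each aliquot = 5/2 × 8.596 × 10^-4 = 2.149 × 10^-3 mol
n(Na2C2O4) in the whole flask = 2.149 × 10^-3 × 500.0/50.00 = 0.02149 mol
mass of Na2C2O4 = 0.02149 × 134.00 = 2.880 g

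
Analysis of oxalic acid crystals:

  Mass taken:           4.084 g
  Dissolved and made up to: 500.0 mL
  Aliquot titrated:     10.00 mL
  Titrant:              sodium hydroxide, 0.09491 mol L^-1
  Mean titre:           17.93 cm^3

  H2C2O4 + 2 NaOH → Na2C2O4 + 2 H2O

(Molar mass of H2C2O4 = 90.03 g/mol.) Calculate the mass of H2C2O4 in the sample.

3.830 g

n(NaOH) per titration = 0.01793 × 0.09491 = 1.702 × 10^-3 mol
From the 1:2 ratio, n(H2C2O4) in each aliquot = 1/2 × 1.702 × 10^-3 = 8.509 × 10^-4 mol
n(H2C2O4) in the whole flask = 8.509 × 10^-4 × 500.0/10.00 = 0.04254 mol
mass of H2C2O4 = 0.04254 × 90.03 = 3.830 g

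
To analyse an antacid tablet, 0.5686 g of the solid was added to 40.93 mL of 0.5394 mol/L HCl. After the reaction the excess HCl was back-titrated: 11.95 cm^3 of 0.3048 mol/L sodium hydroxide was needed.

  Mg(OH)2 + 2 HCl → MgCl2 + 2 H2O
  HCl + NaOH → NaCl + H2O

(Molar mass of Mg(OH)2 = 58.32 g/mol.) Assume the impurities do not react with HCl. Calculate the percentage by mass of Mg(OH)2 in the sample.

94.54 %

n(HCl) added = 0.04093 × 0.5394 = 0.02208 mol
n(NaOH) used in back-titration = 0.01195 × 0.3048 = 3.642 × 10^-3 mol
n(HCl) left over = 3.642 × 10^-3 mol (1:1 ratio)
n(HCl) consumed by analyte = 0.02208 − 3.642 × 10^-3 = 0.01844 mol
From the 1:2 ratio, n(Mg(OH)2) = 1/2 × 0.01844 = 9.218 × 10^-3 mol
mass of Mg(OH)2 = 9.218 × 10^-3 × 58.32 = 0.5376 g
% Mg(OH)2 = 0.5376 / 0.5686 × 100 = 94.54 %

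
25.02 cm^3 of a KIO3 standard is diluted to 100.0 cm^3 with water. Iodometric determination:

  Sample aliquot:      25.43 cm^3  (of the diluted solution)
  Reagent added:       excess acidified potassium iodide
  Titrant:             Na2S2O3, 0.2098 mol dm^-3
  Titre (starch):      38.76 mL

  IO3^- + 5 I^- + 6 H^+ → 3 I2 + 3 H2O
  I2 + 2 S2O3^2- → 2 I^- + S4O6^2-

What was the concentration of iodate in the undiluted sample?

n(S2O3^2-) = 0.03876 × 0.2098 = 8.132 × 10^-3 mol
n(I2) = n(S2O3^2-)/2 = 4.066 × 10^-3 mol
From the 1:3 ratio, n(IO3^-) in the aliquot = 1/3 × 4.066 × 10^-3 = 1.355 × 10^-3 mol
[IO3^-]_dilute = 1.355 × 10^-3 / 0.02543 = 0.05330 mol/L
[IO3^-]_original = 0.05330 × 100.0/25.02 = 0.2130 mol/L

0.2130 mol/L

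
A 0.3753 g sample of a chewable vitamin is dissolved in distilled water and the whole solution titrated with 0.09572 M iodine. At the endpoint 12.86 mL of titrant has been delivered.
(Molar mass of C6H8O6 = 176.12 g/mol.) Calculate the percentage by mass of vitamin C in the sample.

C6H8O6 + I2 → C6H6O6 + 2 HI
n(I2) = 0.01286 L × 0.09572 mol/L = 1.231 × 10^-3 mol
n(C6H8O6) = 1.231 × 10^-3 mol (1:1 ratio)
mass of C6H8O6 = 1.231 × 10^-3 × 176.12 g/mol = 0.2168 g
% C6H8O6 = 0.2168 / 0.3753 × 100 = 57.77 %

57.77 %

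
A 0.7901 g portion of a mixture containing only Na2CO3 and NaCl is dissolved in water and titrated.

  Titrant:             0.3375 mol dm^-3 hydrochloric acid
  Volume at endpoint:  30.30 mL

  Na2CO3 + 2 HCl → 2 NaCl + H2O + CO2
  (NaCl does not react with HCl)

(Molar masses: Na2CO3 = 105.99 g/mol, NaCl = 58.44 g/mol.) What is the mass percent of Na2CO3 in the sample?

n(HCl) = 0.03030 × 0.3375 = 0.01023 mol
Let x = n(Na2CO3), y = n(NaCl).
Titrant: 2x = 0.01023;  mass: 105.99x + 58.44y = 0.7901
Solving, x = 5.113 × 10^-3 mol, y = 4.246 × 10^-3 mol
mass of Na2CO3 = 5.113 × 10^-3 × 105.99 = 0.5419 g
% Na2CO3 = 0.5419 / 0.7901 × 100 = 68.59 %

68.59 %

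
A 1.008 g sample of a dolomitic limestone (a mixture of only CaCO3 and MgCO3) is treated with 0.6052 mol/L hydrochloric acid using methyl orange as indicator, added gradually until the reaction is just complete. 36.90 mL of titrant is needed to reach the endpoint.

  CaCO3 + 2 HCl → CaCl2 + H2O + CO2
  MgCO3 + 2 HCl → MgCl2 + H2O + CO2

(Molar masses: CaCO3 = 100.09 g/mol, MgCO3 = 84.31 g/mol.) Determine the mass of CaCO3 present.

n(HCl) = 0.03690 × 0.6052 = 0.02233 mol
Let x = n(CaCO3), y = n(MgCO3).
Titrant: 2x + 2y = 0.02233;  mass: 100.09x + 84.31y = 1.008
Solving, x = 4.221 × 10^-3 mol, y = 6.945 × 10^-3 mol
mass of CaCO3 = 4.221 × 10^-3 × 100.09 = 0.4224 g

0.4224 g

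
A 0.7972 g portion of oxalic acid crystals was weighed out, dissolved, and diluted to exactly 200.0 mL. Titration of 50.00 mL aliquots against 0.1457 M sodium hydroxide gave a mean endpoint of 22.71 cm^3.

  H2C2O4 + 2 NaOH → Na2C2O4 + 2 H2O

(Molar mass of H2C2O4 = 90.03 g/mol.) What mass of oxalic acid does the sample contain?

0.5958 g

n(NaOH) per titration = 0.02271 × 0.1457 = 3.309 × 10^-3 mol
From the 1:2 ratio, n(H2C2O4) in each aliquot = 1/2 × 3.309 × 10^-3 = 1.654 × 10^-3 mol
n(H2C2O4) in the whole flask = 1.654 × 10^-3 × 200.0/50.00 = 6.618 × 10^-3 mol
mass of H2C2O4 = 6.618 × 10^-3 × 90.03 = 0.5958 g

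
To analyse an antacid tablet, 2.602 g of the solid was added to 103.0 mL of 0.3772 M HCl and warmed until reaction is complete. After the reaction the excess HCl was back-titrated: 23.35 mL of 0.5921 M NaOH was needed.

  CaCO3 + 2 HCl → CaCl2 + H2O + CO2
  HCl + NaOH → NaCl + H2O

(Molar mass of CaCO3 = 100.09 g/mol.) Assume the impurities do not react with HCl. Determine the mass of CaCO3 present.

n(HCl) added = 0.1030 × 0.3772 = 0.03885 mol
n(NaOH) used in back-titration = 0.02335 × 0.5921 = 0.01383 mol
n(HCl) left over = 0.01383 mol (1:1 ratio)
n(HCl) consumed by analyte = 0.03885 − 0.01383 = 0.02503 mol
From the 1:2 ratio, n(CaCO3) = 1/2 × 0.02503 = 0.01251 mol
mass of CaCO3 = 0.01251 × 100.09 = 1.252 g

1.252 g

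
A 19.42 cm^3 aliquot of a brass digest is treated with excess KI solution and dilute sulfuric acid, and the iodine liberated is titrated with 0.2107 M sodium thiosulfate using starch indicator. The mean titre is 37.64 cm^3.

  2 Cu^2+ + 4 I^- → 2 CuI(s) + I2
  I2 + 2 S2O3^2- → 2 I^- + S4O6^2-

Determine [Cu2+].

0.4084 M

n(S2O3^2-) = 0.03764 × 0.2107 = 7.931 × 10^-3 mol
n(I2) = n(S2O3^2-)/2 = 3.965 × 10^-3 mol
From the 2:1 ratio, n(Cu2+) in the aliquot = 2/1 × 3.965 × 10^-3 = 7.931 × 10^-3 mol
[Cu2+] = 7.931 × 10^-3 / 0.01942 = 0.4084 mol/L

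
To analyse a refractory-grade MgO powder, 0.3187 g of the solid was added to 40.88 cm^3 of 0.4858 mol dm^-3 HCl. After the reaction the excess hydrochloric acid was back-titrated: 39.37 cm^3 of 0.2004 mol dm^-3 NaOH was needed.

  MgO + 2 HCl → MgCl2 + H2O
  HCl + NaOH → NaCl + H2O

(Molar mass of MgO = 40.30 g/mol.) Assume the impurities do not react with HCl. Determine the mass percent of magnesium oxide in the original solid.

75.68 %

n(HCl) added = 0.04088 × 0.4858 = 0.01986 mol
n(NaOH) used in back-titration = 0.03937 × 0.2004 = 7.890 × 10^-3 mol
n(HCl) left over = 7.890 × 10^-3 mol (1:1 ratio)
n(HCl) consumed by analyte = 0.01986 − 7.890 × 10^-3 = 0.01197 mol
From the 1:2 ratio, n(MgO) = 1/2 × 0.01197 = 5.985 × 10^-3 mol
mass of MgO = 5.985 × 10^-3 × 40.30 = 0.2412 g
% MgO = 0.2412 / 0.3187 × 100 = 75.68 %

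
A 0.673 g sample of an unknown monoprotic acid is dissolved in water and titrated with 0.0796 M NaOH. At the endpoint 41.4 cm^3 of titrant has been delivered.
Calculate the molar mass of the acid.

204 g/mol

n(NaOH) = 0.0414 L × 0.0796 mol/L = 3.30 × 10^-3 mol
n(HA) = 3.30 × 10^-3 mol (1:1 ratio)
M = m / n = 0.673 g / 3.30 × 10^-3 mol = 204 g/mol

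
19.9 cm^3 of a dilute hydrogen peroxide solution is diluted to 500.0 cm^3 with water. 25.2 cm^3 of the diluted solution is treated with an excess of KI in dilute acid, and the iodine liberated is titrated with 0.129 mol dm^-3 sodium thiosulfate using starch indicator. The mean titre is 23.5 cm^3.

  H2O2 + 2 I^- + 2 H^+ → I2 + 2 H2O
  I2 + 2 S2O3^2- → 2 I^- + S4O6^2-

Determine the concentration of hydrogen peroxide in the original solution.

n(S2O3^2-) = 0.0235 × 0.129 = 3.03 × 10^-3 mol
n(I2) = n(S2O3^2-)/2 = 1.52 × 10^-3 mol
n(H2O2) in the aliquot = 1.52 × 10^-3 mol (1:1 ratio)
[H2O2]_dilute = 1.52 × 10^-3 / 0.0252 = 0.0601 mol/L
[H2O2]_original = 0.0601 × 500.0/19.9 = 1.51 mol/L

1.51 mol/L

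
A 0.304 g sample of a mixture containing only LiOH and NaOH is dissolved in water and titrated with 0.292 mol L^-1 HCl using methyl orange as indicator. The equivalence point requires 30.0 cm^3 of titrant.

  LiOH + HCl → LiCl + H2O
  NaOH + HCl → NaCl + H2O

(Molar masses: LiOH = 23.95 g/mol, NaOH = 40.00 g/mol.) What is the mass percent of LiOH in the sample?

22.8 %

n(HCl) = 0.0300 × 0.292 = 8.76 × 10^-3 mol
Let x = n(LiOH), y = n(NaOH).
Titrant: 1x + 1y = 8.76 × 10^-3;  mass: 23.95x + 40.00y = 0.304
Solving, x = 2.89 × 10^-3 mol, y = 5.87 × 10^-3 mol
mass of LiOH = 2.89 × 10^-3 × 23.95 = 0.0692 g
% LiOH = 0.0692 / 0.304 × 100 = 22.8 %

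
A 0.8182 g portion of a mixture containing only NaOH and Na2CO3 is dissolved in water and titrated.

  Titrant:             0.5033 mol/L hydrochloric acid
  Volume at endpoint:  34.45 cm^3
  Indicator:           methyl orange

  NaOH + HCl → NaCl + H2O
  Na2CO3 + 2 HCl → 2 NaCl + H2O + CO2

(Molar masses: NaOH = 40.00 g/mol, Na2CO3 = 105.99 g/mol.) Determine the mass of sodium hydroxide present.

n(HCl) = 0.03445 × 0.5033 = 0.01734 mol
Let x = n(NaOH), y = n(Na2CO3).
Titrant: 1x + 2y = 0.01734;  mass: 40.00x + 105.99y = 0.8182
Solving, x = 7.746 × 10^-3 mol, y = 4.796 × 10^-3 mol
mass of NaOH = 7.746 × 10^-3 × 40.00 = 0.3099 g

0.3099 g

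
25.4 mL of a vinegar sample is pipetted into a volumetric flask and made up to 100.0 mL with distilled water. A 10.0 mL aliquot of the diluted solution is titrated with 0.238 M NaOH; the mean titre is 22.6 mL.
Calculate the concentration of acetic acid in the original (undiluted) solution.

CH3COOH + NaOH → CH3COONa + H2O
n(NaOH) = 0.0226 × 0.238 = 5.38 × 10^-3 mol
n(CH3COOH) in the aliquot = 5.38 × 10^-3 mol (1:1 ratio)
[CH3COOH]_dilute = 5.38 × 10^-3 / 0.0100 = 0.538 mol/L
Dilution factor = 100.0 / 25.4 = 3.937
[CH3COOH]_stock = 0.538 × 3.937 = 2.12 mol/L

2.12 M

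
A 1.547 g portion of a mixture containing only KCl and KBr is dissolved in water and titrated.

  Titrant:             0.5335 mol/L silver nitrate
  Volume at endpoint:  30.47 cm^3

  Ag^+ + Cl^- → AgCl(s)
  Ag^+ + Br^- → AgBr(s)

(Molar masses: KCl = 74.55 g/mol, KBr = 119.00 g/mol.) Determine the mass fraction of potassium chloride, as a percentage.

42.00 %

n(AgNO3) = 0.03047 × 0.5335 = 0.01626 mol
Let x = n(KCl), y = n(KBr).
Titrant: 1x + 1y = 0.01626;  mass: 74.55x + 119.00y = 1.547
Solving, x = 8.716 × 10^-3 mol, y = 7.540 × 10^-3 mol
mass of KCl = 8.716 × 10^-3 × 74.55 = 0.6498 g
% KCl = 0.6498 / 1.547 × 100 = 42.00 %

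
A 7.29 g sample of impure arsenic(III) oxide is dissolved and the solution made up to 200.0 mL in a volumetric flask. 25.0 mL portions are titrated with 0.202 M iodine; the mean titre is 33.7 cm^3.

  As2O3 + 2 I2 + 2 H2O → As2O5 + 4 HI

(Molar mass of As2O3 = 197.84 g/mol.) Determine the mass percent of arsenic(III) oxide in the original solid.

73.9 %

n(I2) per titration = 0.0337 × 0.202 = 6.81 × 10^-3 mol
From the 1:2 ratio, n(As2O3) in each aliquot = 1/2 × 6.81 × 10^-3 = 3.40 × 10^-3 mol
n(As2O3) in the whole flask = 3.40 × 10^-3 × 200.0/25.0 = 0.0272 mol
mass of As2O3 = 0.0272 × 197.84 = 5.39 g
% As2O3 = 5.39 / 7.29 × 100 = 73.9 %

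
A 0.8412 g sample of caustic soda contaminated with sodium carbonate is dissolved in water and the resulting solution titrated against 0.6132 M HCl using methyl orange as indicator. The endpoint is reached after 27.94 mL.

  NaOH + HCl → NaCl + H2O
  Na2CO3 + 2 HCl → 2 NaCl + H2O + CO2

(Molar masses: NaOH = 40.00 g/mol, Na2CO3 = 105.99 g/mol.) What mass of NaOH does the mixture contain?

n(HCl) = 0.02794 × 0.6132 = 0.01713 mol
Let x = n(NaOH), y = n(Na2CO3).
Titrant: 1x + 2y = 0.01713;  mass: 40.00x + 105.99y = 0.8412
Solving, x = 5.137 × 10^-3 mol, y = 5.998 × 10^-3 mol
mass of NaOH = 5.137 × 10^-3 × 40.00 = 0.2055 g

0.2055 g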